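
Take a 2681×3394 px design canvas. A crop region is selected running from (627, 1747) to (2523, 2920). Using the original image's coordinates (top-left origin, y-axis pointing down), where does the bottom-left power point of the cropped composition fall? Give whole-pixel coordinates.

x = 1259 px, y = 2529 px

Crop width = 2523 − 627 = 1896 px; one third is 632.00 px.
Crop height = 2920 − 1747 = 1173 px; one third is 391.00 px.
The bottom-left point is one-third across and two-thirds down within the crop:
x = 627 + 1 × 632.00 ≈ 1259; y = 1747 + 2 × 391.00 ≈ 2529.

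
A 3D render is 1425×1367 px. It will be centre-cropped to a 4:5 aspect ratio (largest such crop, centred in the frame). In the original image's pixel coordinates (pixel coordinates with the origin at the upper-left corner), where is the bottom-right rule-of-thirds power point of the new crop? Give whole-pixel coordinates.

(895, 911)

1425/1367 > 4/5, so the 4:5 crop keeps the full height 1367 and trims width to 1367 × 4/5 = 1093.60 px.
Left offset = (1425 − 1093.60)/2 = 165.70 px; top offset = 0.
Bottom-right is two-thirds across and two-thirds down within the crop:
x = 165.70 + 2 × 1093.60/3 ≈ 895; y = 0.00 + 2 × 1367.00/3 ≈ 911.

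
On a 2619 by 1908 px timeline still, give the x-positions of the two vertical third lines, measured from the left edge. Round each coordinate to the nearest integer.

2619 / 3 = 873, so the vertical lines sit at one and two thirds of 2619.

873 px and 1746 px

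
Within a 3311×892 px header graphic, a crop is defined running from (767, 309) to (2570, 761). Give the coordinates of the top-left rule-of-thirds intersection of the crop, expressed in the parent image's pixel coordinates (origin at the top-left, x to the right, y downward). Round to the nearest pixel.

(1368, 460)

Crop width = 2570 − 767 = 1803 px; one third is 601.00 px.
Crop height = 761 − 309 = 452 px; one third is 150.67 px.
The top-left point is one-third across and one-third down within the crop:
x = 767 + 1 × 601.00 ≈ 1368; y = 309 + 1 × 150.67 ≈ 460.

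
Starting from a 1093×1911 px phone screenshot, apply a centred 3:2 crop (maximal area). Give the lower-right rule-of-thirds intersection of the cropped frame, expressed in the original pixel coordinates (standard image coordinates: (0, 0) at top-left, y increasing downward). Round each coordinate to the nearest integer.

(729, 1077)

1093/1911 < 3/2, so the 3:2 crop keeps the full width 1093 and trims height to 1093 × 2/3 = 728.67 px.
Top offset = (1911 − 728.67)/2 = 591.17 px; left offset = 0.
Lower-right is two-thirds across and two-thirds down within the crop:
x = 0.00 + 2 × 1093.00/3 ≈ 729; y = 591.17 + 2 × 728.67/3 ≈ 1077.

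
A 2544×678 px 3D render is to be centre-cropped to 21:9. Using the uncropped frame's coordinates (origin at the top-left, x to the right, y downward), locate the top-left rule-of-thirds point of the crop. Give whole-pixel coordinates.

x = 1008 px, y = 226 px

2544/678 > 21/9, so the 21:9 crop keeps the full height 678 and trims width to 678 × 21/9 = 1582.00 px.
Left offset = (2544 − 1582.00)/2 = 481.00 px; top offset = 0.
Top-left is one-third across and one-third down within the crop:
x = 481.00 + 1 × 1582.00/3 ≈ 1008; y = 0.00 + 1 × 678.00/3 ≈ 226.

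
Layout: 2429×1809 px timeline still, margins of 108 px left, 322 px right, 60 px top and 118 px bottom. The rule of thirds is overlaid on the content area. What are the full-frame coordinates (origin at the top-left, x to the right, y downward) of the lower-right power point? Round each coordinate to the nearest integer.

Content width = 2429 − 108 − 322 = 1999 px; content height = 1809 − 60 − 118 = 1631 px.
Lower-right is two-thirds across and two-thirds down within the content area.
x = 108 + 2 × 1999/3 = 108 + 1332.67 ≈ 1441
y = 60 + 2 × 1631/3 = 60 + 1087.33 ≈ 1147

x = 1441 px, y = 1147 px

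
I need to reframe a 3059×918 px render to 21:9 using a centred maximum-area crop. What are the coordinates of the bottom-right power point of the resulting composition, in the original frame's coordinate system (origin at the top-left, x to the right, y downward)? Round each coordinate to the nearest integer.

x = 1887 px, y = 612 px

3059/918 > 21/9, so the 21:9 crop keeps the full height 918 and trims width to 918 × 21/9 = 2142.00 px.
Left offset = (3059 − 2142.00)/2 = 458.50 px; top offset = 0.
Bottom-right is two-thirds across and two-thirds down within the crop:
x = 458.50 + 2 × 2142.00/3 ≈ 1887; y = 0.00 + 2 × 918.00/3 ≈ 612.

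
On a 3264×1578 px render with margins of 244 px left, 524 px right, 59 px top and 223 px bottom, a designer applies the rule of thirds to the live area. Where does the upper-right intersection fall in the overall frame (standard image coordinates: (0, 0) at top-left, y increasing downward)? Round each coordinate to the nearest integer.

x = 1908 px, y = 491 px

Content width = 3264 − 244 − 524 = 2496 px; content height = 1578 − 59 − 223 = 1296 px.
Upper-right is two-thirds across and one-third down within the live area.
x = 244 + 2 × 2496/3 = 244 + 1664.00 ≈ 1908
y = 59 + 1 × 1296/3 = 59 + 432.00 ≈ 491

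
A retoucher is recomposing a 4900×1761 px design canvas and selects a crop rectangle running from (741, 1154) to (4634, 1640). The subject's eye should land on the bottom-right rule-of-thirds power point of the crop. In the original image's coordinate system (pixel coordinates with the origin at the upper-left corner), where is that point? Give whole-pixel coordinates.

Crop width = 4634 − 741 = 3893 px; one third is 1297.67 px.
Crop height = 1640 − 1154 = 486 px; one third is 162.00 px.
The bottom-right point is two-thirds across and two-thirds down within the crop:
x = 741 + 2 × 1297.67 ≈ 3336; y = 1154 + 2 × 162.00 ≈ 1478.

x = 3336 px, y = 1478 px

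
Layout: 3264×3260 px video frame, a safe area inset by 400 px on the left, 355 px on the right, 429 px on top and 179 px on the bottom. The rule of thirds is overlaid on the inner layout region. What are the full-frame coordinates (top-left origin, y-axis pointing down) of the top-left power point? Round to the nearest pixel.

(1236, 1313)

Content width = 3264 − 400 − 355 = 2509 px; content height = 3260 − 429 − 179 = 2652 px.
Top-left is one-third across and one-third down within the inner layout region.
x = 400 + 1 × 2509/3 = 400 + 836.33 ≈ 1236
y = 429 + 1 × 2652/3 = 429 + 884.00 ≈ 1313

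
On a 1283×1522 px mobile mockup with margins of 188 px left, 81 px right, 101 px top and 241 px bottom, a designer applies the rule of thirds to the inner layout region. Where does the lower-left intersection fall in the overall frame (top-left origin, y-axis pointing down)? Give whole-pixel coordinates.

x = 526 px, y = 888 px

Content width = 1283 − 188 − 81 = 1014 px; content height = 1522 − 101 − 241 = 1180 px.
Lower-left is one-third across and two-thirds down within the inner layout region.
x = 188 + 1 × 1014/3 = 188 + 338.00 ≈ 526
y = 101 + 2 × 1180/3 = 101 + 786.67 ≈ 888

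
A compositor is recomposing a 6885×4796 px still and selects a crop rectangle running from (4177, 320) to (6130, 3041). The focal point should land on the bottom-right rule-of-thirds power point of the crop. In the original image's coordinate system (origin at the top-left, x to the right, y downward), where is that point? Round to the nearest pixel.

Crop width = 6130 − 4177 = 1953 px; one third is 651.00 px.
Crop height = 3041 − 320 = 2721 px; one third is 907.00 px.
The bottom-right point is two-thirds across and two-thirds down within the crop:
x = 4177 + 2 × 651.00 ≈ 5479; y = 320 + 2 × 907.00 ≈ 2134.

(5479, 2134)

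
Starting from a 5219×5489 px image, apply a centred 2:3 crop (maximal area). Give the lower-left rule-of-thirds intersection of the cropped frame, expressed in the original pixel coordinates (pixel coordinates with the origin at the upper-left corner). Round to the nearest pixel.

x = 2000 px, y = 3659 px

5219/5489 > 2/3, so the 2:3 crop keeps the full height 5489 and trims width to 5489 × 2/3 = 3659.33 px.
Left offset = (5219 − 3659.33)/2 = 779.83 px; top offset = 0.
Lower-left is one-third across and two-thirds down within the crop:
x = 779.83 + 1 × 3659.33/3 ≈ 2000; y = 0.00 + 2 × 5489.00/3 ≈ 3659.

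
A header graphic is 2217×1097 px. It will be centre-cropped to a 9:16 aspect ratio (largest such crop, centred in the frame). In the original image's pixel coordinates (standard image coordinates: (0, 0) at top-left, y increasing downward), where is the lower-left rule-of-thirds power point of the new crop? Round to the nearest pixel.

2217/1097 > 9/16, so the 9:16 crop keeps the full height 1097 and trims width to 1097 × 9/16 = 617.06 px.
Left offset = (2217 − 617.06)/2 = 799.97 px; top offset = 0.
Lower-left is one-third across and two-thirds down within the crop:
x = 799.97 + 1 × 617.06/3 ≈ 1006; y = 0.00 + 2 × 1097.00/3 ≈ 731.

x = 1006 px, y = 731 px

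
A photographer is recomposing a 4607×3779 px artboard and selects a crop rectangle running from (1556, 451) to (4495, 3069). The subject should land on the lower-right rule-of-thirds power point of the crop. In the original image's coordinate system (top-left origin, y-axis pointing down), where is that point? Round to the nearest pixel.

Crop width = 4495 − 1556 = 2939 px; one third is 979.67 px.
Crop height = 3069 − 451 = 2618 px; one third is 872.67 px.
The lower-right point is two-thirds across and two-thirds down within the crop:
x = 1556 + 2 × 979.67 ≈ 3515; y = 451 + 2 × 872.67 ≈ 2196.

x = 3515 px, y = 2196 px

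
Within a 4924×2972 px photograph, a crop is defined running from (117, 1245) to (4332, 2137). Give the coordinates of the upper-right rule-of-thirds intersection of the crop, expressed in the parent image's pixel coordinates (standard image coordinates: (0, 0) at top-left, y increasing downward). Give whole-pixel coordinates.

Crop width = 4332 − 117 = 4215 px; one third is 1405.00 px.
Crop height = 2137 − 1245 = 892 px; one third is 297.33 px.
The upper-right point is two-thirds across and one-third down within the crop:
x = 117 + 2 × 1405.00 ≈ 2927; y = 1245 + 1 × 297.33 ≈ 1542.

x = 2927 px, y = 1542 px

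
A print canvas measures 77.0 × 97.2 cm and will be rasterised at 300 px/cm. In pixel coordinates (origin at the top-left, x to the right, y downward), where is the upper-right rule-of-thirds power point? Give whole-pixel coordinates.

In pixels the canvas is 77.0 × 300 = 23100 wide and 97.2 × 300 = 29160 tall.
The upper-right point is two-thirds across and one-third down:
x = 2 × 23100/3 ≈ 15400; y = 1 × 29160/3 ≈ 9720.

(15400, 9720)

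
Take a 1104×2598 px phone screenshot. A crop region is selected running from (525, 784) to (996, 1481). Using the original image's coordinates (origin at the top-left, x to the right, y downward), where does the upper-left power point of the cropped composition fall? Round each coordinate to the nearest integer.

Crop width = 996 − 525 = 471 px; one third is 157.00 px.
Crop height = 1481 − 784 = 697 px; one third is 232.33 px.
The upper-left point is one-third across and one-third down within the crop:
x = 525 + 1 × 157.00 ≈ 682; y = 784 + 1 × 232.33 ≈ 1016.

x = 682 px, y = 1016 px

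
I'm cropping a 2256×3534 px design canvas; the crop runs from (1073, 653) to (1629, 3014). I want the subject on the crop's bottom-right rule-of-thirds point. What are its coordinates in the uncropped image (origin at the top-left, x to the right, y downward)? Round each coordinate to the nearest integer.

Crop width = 1629 − 1073 = 556 px; one third is 185.33 px.
Crop height = 3014 − 653 = 2361 px; one third is 787.00 px.
The bottom-right point is two-thirds across and two-thirds down within the crop:
x = 1073 + 2 × 185.33 ≈ 1444; y = 653 + 2 × 787.00 ≈ 2227.

(1444, 2227)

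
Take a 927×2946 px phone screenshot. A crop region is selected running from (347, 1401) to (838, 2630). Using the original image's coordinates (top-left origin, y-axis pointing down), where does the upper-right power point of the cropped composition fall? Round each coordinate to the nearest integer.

Crop width = 838 − 347 = 491 px; one third is 163.67 px.
Crop height = 2630 − 1401 = 1229 px; one third is 409.67 px.
The upper-right point is two-thirds across and one-third down within the crop:
x = 347 + 2 × 163.67 ≈ 674; y = 1401 + 1 × 409.67 ≈ 1811.

x = 674 px, y = 1811 px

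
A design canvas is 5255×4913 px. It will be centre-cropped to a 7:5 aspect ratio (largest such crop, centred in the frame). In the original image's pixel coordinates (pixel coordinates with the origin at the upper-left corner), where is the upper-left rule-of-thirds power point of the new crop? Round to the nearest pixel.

(1752, 1831)

5255/4913 < 7/5, so the 7:5 crop keeps the full width 5255 and trims height to 5255 × 5/7 = 3753.57 px.
Top offset = (4913 − 3753.57)/2 = 579.71 px; left offset = 0.
Upper-left is one-third across and one-third down within the crop:
x = 0.00 + 1 × 5255.00/3 ≈ 1752; y = 579.71 + 1 × 3753.57/3 ≈ 1831.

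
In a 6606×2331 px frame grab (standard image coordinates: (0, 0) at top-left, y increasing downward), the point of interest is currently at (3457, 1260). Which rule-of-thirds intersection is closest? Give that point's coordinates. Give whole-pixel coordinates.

Third lines: x ∈ {2202, 4404}, y ∈ {777, 1554}.
3457 is closer to x = 4404; 1260 is closer to y = 1554.
So the nearest intersection is the lower-right power point.

x = 4404 px, y = 1554 px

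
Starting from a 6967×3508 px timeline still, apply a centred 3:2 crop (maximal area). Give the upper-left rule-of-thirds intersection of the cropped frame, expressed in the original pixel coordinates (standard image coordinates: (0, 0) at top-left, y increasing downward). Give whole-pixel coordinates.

x = 2607 px, y = 1169 px

6967/3508 > 3/2, so the 3:2 crop keeps the full height 3508 and trims width to 3508 × 3/2 = 5262.00 px.
Left offset = (6967 − 5262.00)/2 = 852.50 px; top offset = 0.
Upper-left is one-third across and one-third down within the crop:
x = 852.50 + 1 × 5262.00/3 ≈ 2607; y = 0.00 + 1 × 3508.00/3 ≈ 1169.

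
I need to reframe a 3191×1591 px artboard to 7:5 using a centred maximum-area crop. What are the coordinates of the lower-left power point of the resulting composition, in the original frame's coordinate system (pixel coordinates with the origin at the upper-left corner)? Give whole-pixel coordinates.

(1224, 1061)

3191/1591 > 7/5, so the 7:5 crop keeps the full height 1591 and trims width to 1591 × 7/5 = 2227.40 px.
Left offset = (3191 − 2227.40)/2 = 481.80 px; top offset = 0.
Lower-left is one-third across and two-thirds down within the crop:
x = 481.80 + 1 × 2227.40/3 ≈ 1224; y = 0.00 + 2 × 1591.00/3 ≈ 1061.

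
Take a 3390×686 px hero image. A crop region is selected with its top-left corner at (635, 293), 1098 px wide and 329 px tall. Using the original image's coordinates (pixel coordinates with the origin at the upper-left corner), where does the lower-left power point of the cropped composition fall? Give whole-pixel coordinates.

(1001, 512)

One third of the crop width 1098 is 366.00 px.
One third of the crop height 329 is 109.67 px.
The lower-left point is one-third across and two-thirds down within the crop:
x = 635 + 1 × 366.00 ≈ 1001; y = 293 + 2 × 109.67 ≈ 512.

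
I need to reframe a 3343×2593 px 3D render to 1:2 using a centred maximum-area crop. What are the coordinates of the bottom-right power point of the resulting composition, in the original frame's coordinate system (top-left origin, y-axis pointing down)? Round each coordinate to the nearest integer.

3343/2593 > 1/2, so the 1:2 crop keeps the full height 2593 and trims width to 2593 × 1/2 = 1296.50 px.
Left offset = (3343 − 1296.50)/2 = 1023.25 px; top offset = 0.
Bottom-right is two-thirds across and two-thirds down within the crop:
x = 1023.25 + 2 × 1296.50/3 ≈ 1888; y = 0.00 + 2 × 2593.00/3 ≈ 1729.

(1888, 1729)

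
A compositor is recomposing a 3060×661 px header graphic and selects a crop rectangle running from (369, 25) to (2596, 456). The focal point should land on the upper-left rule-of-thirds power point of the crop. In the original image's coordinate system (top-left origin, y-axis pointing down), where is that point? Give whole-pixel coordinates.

Crop width = 2596 − 369 = 2227 px; one third is 742.33 px.
Crop height = 456 − 25 = 431 px; one third is 143.67 px.
The upper-left point is one-third across and one-third down within the crop:
x = 369 + 1 × 742.33 ≈ 1111; y = 25 + 1 × 143.67 ≈ 169.

(1111, 169)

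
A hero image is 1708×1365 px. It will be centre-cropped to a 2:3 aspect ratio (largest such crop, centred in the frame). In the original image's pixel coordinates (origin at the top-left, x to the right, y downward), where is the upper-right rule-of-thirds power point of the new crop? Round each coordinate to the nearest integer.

x = 1006 px, y = 455 px

1708/1365 > 2/3, so the 2:3 crop keeps the full height 1365 and trims width to 1365 × 2/3 = 910.00 px.
Left offset = (1708 − 910.00)/2 = 399.00 px; top offset = 0.
Upper-right is two-thirds across and one-third down within the crop:
x = 399.00 + 2 × 910.00/3 ≈ 1006; y = 0.00 + 1 × 1365.00/3 ≈ 455.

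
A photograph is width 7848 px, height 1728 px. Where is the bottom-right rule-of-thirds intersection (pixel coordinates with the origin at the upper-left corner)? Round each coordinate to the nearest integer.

(5232, 1152)

The bottom-right point sits two-thirds of the way across and two-thirds of the way down.
x = 2 × 7848/3 ≈ 5232; y = 2 × 1728/3 ≈ 1152.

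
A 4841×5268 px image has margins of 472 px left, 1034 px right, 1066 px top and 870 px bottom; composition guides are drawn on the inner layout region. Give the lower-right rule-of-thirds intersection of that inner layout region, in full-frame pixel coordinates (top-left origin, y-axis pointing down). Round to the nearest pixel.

x = 2695 px, y = 3287 px

Content width = 4841 − 472 − 1034 = 3335 px; content height = 5268 − 1066 − 870 = 3332 px.
Lower-right is two-thirds across and two-thirds down within the inner layout region.
x = 472 + 2 × 3335/3 = 472 + 2223.33 ≈ 2695
y = 1066 + 2 × 3332/3 = 1066 + 2221.33 ≈ 3287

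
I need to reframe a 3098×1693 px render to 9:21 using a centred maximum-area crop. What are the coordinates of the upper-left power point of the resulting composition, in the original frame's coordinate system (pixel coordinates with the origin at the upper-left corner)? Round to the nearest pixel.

3098/1693 > 9/21, so the 9:21 crop keeps the full height 1693 and trims width to 1693 × 9/21 = 725.57 px.
Left offset = (3098 − 725.57)/2 = 1186.21 px; top offset = 0.
Upper-left is one-third across and one-third down within the crop:
x = 1186.21 + 1 × 725.57/3 ≈ 1428; y = 0.00 + 1 × 1693.00/3 ≈ 564.

(1428, 564)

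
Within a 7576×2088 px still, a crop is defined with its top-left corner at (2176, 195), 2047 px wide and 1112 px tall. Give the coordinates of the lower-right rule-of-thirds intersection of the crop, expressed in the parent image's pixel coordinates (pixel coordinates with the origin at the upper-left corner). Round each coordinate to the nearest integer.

One third of the crop width 2047 is 682.33 px.
One third of the crop height 1112 is 370.67 px.
The lower-right point is two-thirds across and two-thirds down within the crop:
x = 2176 + 2 × 682.33 ≈ 3541; y = 195 + 2 × 370.67 ≈ 936.

x = 3541 px, y = 936 px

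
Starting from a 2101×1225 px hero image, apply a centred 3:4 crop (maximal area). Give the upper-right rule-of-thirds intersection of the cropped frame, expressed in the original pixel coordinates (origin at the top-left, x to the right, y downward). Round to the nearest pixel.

2101/1225 > 3/4, so the 3:4 crop keeps the full height 1225 and trims width to 1225 × 3/4 = 918.75 px.
Left offset = (2101 − 918.75)/2 = 591.12 px; top offset = 0.
Upper-right is two-thirds across and one-third down within the crop:
x = 591.12 + 2 × 918.75/3 ≈ 1204; y = 0.00 + 1 × 1225.00/3 ≈ 408.

x = 1204 px, y = 408 px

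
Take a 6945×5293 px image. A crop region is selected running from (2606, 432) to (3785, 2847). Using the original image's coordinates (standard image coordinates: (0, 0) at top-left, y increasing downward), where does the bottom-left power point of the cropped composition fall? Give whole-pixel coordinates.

(2999, 2042)

Crop width = 3785 − 2606 = 1179 px; one third is 393.00 px.
Crop height = 2847 − 432 = 2415 px; one third is 805.00 px.
The bottom-left point is one-third across and two-thirds down within the crop:
x = 2606 + 1 × 393.00 ≈ 2999; y = 432 + 2 × 805.00 ≈ 2042.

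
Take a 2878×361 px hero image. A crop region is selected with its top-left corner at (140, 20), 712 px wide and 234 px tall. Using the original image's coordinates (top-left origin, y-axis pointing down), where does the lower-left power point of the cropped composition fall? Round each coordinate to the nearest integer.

One third of the crop width 712 is 237.33 px.
One third of the crop height 234 is 78.00 px.
The lower-left point is one-third across and two-thirds down within the crop:
x = 140 + 1 × 237.33 ≈ 377; y = 20 + 2 × 78.00 ≈ 176.

(377, 176)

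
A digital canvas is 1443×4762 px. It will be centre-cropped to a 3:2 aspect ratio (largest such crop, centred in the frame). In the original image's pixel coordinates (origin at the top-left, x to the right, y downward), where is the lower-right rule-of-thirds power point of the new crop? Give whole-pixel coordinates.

x = 962 px, y = 2541 px

1443/4762 < 3/2, so the 3:2 crop keeps the full width 1443 and trims height to 1443 × 2/3 = 962.00 px.
Top offset = (4762 − 962.00)/2 = 1900.00 px; left offset = 0.
Lower-right is two-thirds across and two-thirds down within the crop:
x = 0.00 + 2 × 1443.00/3 ≈ 962; y = 1900.00 + 2 × 962.00/3 ≈ 2541.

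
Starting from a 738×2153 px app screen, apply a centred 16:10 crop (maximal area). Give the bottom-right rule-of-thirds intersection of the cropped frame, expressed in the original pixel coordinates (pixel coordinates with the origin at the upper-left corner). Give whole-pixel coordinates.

(492, 1153)

738/2153 < 16/10, so the 16:10 crop keeps the full width 738 and trims height to 738 × 10/16 = 461.25 px.
Top offset = (2153 − 461.25)/2 = 845.88 px; left offset = 0.
Bottom-right is two-thirds across and two-thirds down within the crop:
x = 0.00 + 2 × 738.00/3 ≈ 492; y = 845.88 + 2 × 461.25/3 ≈ 1153.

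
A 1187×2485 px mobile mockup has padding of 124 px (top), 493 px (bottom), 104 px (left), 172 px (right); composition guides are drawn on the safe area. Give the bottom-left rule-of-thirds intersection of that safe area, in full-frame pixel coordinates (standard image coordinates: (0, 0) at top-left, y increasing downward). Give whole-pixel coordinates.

x = 408 px, y = 1369 px

Content width = 1187 − 104 − 172 = 911 px; content height = 2485 − 124 − 493 = 1868 px.
Bottom-left is one-third across and two-thirds down within the safe area.
x = 104 + 1 × 911/3 = 104 + 303.67 ≈ 408
y = 124 + 2 × 1868/3 = 124 + 1245.33 ≈ 1369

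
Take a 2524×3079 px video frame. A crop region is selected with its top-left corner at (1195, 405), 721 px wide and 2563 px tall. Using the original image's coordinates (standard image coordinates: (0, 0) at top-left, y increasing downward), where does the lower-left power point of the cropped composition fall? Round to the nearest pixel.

x = 1435 px, y = 2114 px

One third of the crop width 721 is 240.33 px.
One third of the crop height 2563 is 854.33 px.
The lower-left point is one-third across and two-thirds down within the crop:
x = 1195 + 1 × 240.33 ≈ 1435; y = 405 + 2 × 854.33 ≈ 2114.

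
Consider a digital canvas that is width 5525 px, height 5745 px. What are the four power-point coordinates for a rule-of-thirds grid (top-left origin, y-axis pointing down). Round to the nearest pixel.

One third of 5525 is 1841.67; one third of 5745 is 1915.
Vertical third lines at x = 1842 and x = 3683; horizontal third lines at y = 1915 and y = 3830.

(1842, 1915), (3683, 1915), (1842, 3830), (3683, 3830)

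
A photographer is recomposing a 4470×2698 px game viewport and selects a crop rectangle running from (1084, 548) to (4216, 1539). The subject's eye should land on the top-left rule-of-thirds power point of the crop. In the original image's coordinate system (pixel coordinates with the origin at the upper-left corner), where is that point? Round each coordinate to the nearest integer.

Crop width = 4216 − 1084 = 3132 px; one third is 1044.00 px.
Crop height = 1539 − 548 = 991 px; one third is 330.33 px.
The top-left point is one-third across and one-third down within the crop:
x = 1084 + 1 × 1044.00 ≈ 2128; y = 548 + 1 × 330.33 ≈ 878.

(2128, 878)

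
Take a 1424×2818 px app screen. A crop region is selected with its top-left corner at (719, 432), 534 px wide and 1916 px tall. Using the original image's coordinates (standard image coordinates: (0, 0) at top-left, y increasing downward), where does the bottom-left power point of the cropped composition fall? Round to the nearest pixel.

x = 897 px, y = 1709 px

One third of the crop width 534 is 178.00 px.
One third of the crop height 1916 is 638.67 px.
The bottom-left point is one-third across and two-thirds down within the crop:
x = 719 + 1 × 178.00 ≈ 897; y = 432 + 2 × 638.67 ≈ 1709.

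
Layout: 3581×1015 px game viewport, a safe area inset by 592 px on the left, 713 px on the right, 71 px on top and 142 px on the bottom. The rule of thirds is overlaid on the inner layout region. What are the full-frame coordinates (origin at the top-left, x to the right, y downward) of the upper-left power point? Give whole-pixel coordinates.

Content width = 3581 − 592 − 713 = 2276 px; content height = 1015 − 71 − 142 = 802 px.
Upper-left is one-third across and one-third down within the inner layout region.
x = 592 + 1 × 2276/3 = 592 + 758.67 ≈ 1351
y = 71 + 1 × 802/3 = 71 + 267.33 ≈ 338

(1351, 338)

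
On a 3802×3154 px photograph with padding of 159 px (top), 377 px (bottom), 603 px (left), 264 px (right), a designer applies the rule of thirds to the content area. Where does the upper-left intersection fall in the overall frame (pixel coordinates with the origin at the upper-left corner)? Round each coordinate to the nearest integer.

Content width = 3802 − 603 − 264 = 2935 px; content height = 3154 − 159 − 377 = 2618 px.
Upper-left is one-third across and one-third down within the content area.
x = 603 + 1 × 2935/3 = 603 + 978.33 ≈ 1581
y = 159 + 1 × 2618/3 = 159 + 872.67 ≈ 1032

x = 1581 px, y = 1032 px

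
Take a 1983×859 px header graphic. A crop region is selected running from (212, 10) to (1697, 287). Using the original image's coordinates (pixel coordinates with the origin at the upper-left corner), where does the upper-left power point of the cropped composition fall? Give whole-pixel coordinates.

Crop width = 1697 − 212 = 1485 px; one third is 495.00 px.
Crop height = 287 − 10 = 277 px; one third is 92.33 px.
The upper-left point is one-third across and one-third down within the crop:
x = 212 + 1 × 495.00 ≈ 707; y = 10 + 1 × 92.33 ≈ 102.

(707, 102)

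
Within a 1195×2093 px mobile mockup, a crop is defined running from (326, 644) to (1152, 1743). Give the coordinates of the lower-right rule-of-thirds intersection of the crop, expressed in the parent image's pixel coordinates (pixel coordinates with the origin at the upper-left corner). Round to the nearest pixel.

x = 877 px, y = 1377 px

Crop width = 1152 − 326 = 826 px; one third is 275.33 px.
Crop height = 1743 − 644 = 1099 px; one third is 366.33 px.
The lower-right point is two-thirds across and two-thirds down within the crop:
x = 326 + 2 × 275.33 ≈ 877; y = 644 + 2 × 366.33 ≈ 1377.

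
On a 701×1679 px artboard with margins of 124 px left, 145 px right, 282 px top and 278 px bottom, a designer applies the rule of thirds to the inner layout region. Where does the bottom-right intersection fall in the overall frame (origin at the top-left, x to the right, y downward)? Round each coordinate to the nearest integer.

x = 412 px, y = 1028 px

Content width = 701 − 124 − 145 = 432 px; content height = 1679 − 282 − 278 = 1119 px.
Bottom-right is two-thirds across and two-thirds down within the inner layout region.
x = 124 + 2 × 432/3 = 124 + 288.00 ≈ 412
y = 282 + 2 × 1119/3 = 282 + 746.00 ≈ 1028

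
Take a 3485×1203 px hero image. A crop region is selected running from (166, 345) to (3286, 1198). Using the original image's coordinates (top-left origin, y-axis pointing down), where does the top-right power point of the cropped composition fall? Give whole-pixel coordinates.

x = 2246 px, y = 629 px

Crop width = 3286 − 166 = 3120 px; one third is 1040.00 px.
Crop height = 1198 − 345 = 853 px; one third is 284.33 px.
The top-right point is two-thirds across and one-third down within the crop:
x = 166 + 2 × 1040.00 ≈ 2246; y = 345 + 1 × 284.33 ≈ 629.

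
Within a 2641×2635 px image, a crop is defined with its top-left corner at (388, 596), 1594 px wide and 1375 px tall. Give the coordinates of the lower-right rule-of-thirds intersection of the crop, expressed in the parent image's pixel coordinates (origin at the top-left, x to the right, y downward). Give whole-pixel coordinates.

One third of the crop width 1594 is 531.33 px.
One third of the crop height 1375 is 458.33 px.
The lower-right point is two-thirds across and two-thirds down within the crop:
x = 388 + 2 × 531.33 ≈ 1451; y = 596 + 2 × 458.33 ≈ 1513.

(1451, 1513)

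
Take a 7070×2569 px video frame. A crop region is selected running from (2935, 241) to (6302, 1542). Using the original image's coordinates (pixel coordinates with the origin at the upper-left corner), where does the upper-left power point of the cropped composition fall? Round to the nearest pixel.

Crop width = 6302 − 2935 = 3367 px; one third is 1122.33 px.
Crop height = 1542 − 241 = 1301 px; one third is 433.67 px.
The upper-left point is one-third across and one-third down within the crop:
x = 2935 + 1 × 1122.33 ≈ 4057; y = 241 + 1 × 433.67 ≈ 675.

x = 4057 px, y = 675 px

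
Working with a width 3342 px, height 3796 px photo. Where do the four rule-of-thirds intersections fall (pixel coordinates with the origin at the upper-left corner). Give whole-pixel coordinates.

One third of 3342 is 1114; one third of 3796 is 1265.33.
Vertical third lines at x = 1114 and x = 2228; horizontal third lines at y = 1265 and y = 2531.

(1114, 1265), (2228, 1265), (1114, 2531), (2228, 2531)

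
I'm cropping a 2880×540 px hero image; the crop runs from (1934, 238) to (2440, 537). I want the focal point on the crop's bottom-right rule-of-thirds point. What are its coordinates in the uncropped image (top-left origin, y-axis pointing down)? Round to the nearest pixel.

x = 2271 px, y = 437 px

Crop width = 2440 − 1934 = 506 px; one third is 168.67 px.
Crop height = 537 − 238 = 299 px; one third is 99.67 px.
The bottom-right point is two-thirds across and two-thirds down within the crop:
x = 1934 + 2 × 168.67 ≈ 2271; y = 238 + 2 × 99.67 ≈ 437.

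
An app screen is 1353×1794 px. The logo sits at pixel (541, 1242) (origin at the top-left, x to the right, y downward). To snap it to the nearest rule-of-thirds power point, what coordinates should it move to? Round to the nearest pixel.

Third lines: x ∈ {451, 902}, y ∈ {598, 1196}.
541 is closer to x = 451; 1242 is closer to y = 1196.
So the nearest intersection is the lower-left power point.

(451, 1196)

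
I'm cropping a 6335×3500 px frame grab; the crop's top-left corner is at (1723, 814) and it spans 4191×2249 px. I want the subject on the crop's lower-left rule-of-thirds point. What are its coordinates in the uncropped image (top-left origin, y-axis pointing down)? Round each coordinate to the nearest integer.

One third of the crop width 4191 is 1397.00 px.
One third of the crop height 2249 is 749.67 px.
The lower-left point is one-third across and two-thirds down within the crop:
x = 1723 + 1 × 1397.00 ≈ 3120; y = 814 + 2 × 749.67 ≈ 2313.

x = 3120 px, y = 2313 px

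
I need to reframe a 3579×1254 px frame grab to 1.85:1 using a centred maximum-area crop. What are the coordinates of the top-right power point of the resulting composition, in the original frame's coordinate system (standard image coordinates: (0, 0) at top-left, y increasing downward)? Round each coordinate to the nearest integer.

x = 2176 px, y = 418 px

3579/1254 > 1.85/1, so the 1.85:1 crop keeps the full height 1254 and trims width to 1254 × 1.85/1 = 2319.90 px.
Left offset = (3579 − 2319.90)/2 = 629.55 px; top offset = 0.
Top-right is two-thirds across and one-third down within the crop:
x = 629.55 + 2 × 2319.90/3 ≈ 2176; y = 0.00 + 1 × 1254.00/3 ≈ 418.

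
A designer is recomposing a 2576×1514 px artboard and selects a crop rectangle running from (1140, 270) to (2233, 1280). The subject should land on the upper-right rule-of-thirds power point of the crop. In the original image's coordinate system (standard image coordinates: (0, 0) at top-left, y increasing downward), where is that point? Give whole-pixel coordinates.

Crop width = 2233 − 1140 = 1093 px; one third is 364.33 px.
Crop height = 1280 − 270 = 1010 px; one third is 336.67 px.
The upper-right point is two-thirds across and one-third down within the crop:
x = 1140 + 2 × 364.33 ≈ 1869; y = 270 + 1 × 336.67 ≈ 607.

(1869, 607)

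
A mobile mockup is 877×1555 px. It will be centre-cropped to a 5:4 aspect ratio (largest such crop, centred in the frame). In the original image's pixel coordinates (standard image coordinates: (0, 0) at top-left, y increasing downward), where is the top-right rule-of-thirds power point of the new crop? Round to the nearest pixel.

877/1555 < 5/4, so the 5:4 crop keeps the full width 877 and trims height to 877 × 4/5 = 701.60 px.
Top offset = (1555 − 701.60)/2 = 426.70 px; left offset = 0.
Top-right is two-thirds across and one-third down within the crop:
x = 0.00 + 2 × 877.00/3 ≈ 585; y = 426.70 + 1 × 701.60/3 ≈ 661.

x = 585 px, y = 661 px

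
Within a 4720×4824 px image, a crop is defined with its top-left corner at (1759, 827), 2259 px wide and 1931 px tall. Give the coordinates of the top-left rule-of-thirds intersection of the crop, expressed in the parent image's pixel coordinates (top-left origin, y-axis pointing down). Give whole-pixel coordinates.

One third of the crop width 2259 is 753.00 px.
One third of the crop height 1931 is 643.67 px.
The top-left point is one-third across and one-third down within the crop:
x = 1759 + 1 × 753.00 ≈ 2512; y = 827 + 1 × 643.67 ≈ 1471.

(2512, 1471)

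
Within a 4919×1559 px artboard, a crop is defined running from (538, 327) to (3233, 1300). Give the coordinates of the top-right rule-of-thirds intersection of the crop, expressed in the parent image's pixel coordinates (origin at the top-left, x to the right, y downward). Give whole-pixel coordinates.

Crop width = 3233 − 538 = 2695 px; one third is 898.33 px.
Crop height = 1300 − 327 = 973 px; one third is 324.33 px.
The top-right point is two-thirds across and one-third down within the crop:
x = 538 + 2 × 898.33 ≈ 2335; y = 327 + 1 × 324.33 ≈ 651.

(2335, 651)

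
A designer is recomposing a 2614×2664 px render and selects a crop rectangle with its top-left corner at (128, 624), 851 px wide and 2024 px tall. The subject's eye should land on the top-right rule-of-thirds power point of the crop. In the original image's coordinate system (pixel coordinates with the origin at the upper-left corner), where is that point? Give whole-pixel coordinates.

One third of the crop width 851 is 283.67 px.
One third of the crop height 2024 is 674.67 px.
The top-right point is two-thirds across and one-third down within the crop:
x = 128 + 2 × 283.67 ≈ 695; y = 624 + 1 × 674.67 ≈ 1299.

x = 695 px, y = 1299 px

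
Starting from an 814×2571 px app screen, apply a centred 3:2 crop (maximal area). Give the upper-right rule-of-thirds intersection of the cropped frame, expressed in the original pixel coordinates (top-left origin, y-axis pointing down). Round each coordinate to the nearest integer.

814/2571 < 3/2, so the 3:2 crop keeps the full width 814 and trims height to 814 × 2/3 = 542.67 px.
Top offset = (2571 − 542.67)/2 = 1014.17 px; left offset = 0.
Upper-right is two-thirds across and one-third down within the crop:
x = 0.00 + 2 × 814.00/3 ≈ 543; y = 1014.17 + 1 × 542.67/3 ≈ 1195.

(543, 1195)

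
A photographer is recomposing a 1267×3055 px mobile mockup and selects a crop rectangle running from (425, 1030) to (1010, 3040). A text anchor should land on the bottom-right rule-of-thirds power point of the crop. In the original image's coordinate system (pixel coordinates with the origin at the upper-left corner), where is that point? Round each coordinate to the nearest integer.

x = 815 px, y = 2370 px

Crop width = 1010 − 425 = 585 px; one third is 195.00 px.
Crop height = 3040 − 1030 = 2010 px; one third is 670.00 px.
The bottom-right point is two-thirds across and two-thirds down within the crop:
x = 425 + 2 × 195.00 ≈ 815; y = 1030 + 2 × 670.00 ≈ 2370.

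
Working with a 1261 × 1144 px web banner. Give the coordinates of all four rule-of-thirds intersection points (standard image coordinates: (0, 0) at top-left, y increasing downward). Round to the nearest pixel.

One third of 1261 is 420.33; one third of 1144 is 381.33.
Vertical third lines at x = 420 and x = 841; horizontal third lines at y = 381 and y = 763.

(420, 381), (841, 381), (420, 763), (841, 763)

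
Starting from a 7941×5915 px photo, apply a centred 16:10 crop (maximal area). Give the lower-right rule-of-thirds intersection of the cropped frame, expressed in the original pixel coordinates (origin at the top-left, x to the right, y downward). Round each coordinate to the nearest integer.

x = 5294 px, y = 3785 px

7941/5915 < 16/10, so the 16:10 crop keeps the full width 7941 and trims height to 7941 × 10/16 = 4963.12 px.
Top offset = (5915 − 4963.12)/2 = 475.94 px; left offset = 0.
Lower-right is two-thirds across and two-thirds down within the crop:
x = 0.00 + 2 × 7941.00/3 ≈ 5294; y = 475.94 + 2 × 4963.12/3 ≈ 3785.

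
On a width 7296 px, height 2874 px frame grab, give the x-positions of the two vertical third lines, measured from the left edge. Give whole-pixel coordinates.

7296 / 3 = 2432, so the vertical lines sit at one and two thirds of 7296.

2432 px and 4864 px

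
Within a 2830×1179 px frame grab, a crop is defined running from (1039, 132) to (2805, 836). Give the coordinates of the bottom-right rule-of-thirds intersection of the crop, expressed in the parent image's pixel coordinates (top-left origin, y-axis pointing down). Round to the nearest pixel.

Crop width = 2805 − 1039 = 1766 px; one third is 588.67 px.
Crop height = 836 − 132 = 704 px; one third is 234.67 px.
The bottom-right point is two-thirds across and two-thirds down within the crop:
x = 1039 + 2 × 588.67 ≈ 2216; y = 132 + 2 × 234.67 ≈ 601.

(2216, 601)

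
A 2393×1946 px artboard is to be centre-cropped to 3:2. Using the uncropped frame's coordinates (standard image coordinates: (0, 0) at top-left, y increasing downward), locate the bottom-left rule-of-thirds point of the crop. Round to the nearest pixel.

(798, 1239)

2393/1946 < 3/2, so the 3:2 crop keeps the full width 2393 and trims height to 2393 × 2/3 = 1595.33 px.
Top offset = (1946 − 1595.33)/2 = 175.33 px; left offset = 0.
Bottom-left is one-third across and two-thirds down within the crop:
x = 0.00 + 1 × 2393.00/3 ≈ 798; y = 175.33 + 2 × 1595.33/3 ≈ 1239.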